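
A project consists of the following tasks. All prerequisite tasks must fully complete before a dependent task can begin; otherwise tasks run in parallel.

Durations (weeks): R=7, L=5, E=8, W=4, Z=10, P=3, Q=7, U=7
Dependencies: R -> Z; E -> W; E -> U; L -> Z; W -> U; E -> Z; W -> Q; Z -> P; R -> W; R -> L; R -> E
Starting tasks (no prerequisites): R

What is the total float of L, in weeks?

3

R→E→Z→P = 7+8+10+3 = 28 sets the makespan at 28 weeks.
Longest path through L: 25 weeks (earliest finish 12, latest finish 15).
So L can slip 15 − 12 = 3 weeks.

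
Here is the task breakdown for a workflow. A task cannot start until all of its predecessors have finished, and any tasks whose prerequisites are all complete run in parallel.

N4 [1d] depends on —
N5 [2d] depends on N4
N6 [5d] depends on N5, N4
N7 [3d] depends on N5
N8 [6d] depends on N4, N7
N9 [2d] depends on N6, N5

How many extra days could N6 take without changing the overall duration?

N4→N5→N7→N8 = 1+2+3+6 = 12 sets the makespan at 12 days.
Longest path through N6: 10 days (earliest finish 8, latest finish 10).
Slack of N6 = 5 − 3 = 2 days.

2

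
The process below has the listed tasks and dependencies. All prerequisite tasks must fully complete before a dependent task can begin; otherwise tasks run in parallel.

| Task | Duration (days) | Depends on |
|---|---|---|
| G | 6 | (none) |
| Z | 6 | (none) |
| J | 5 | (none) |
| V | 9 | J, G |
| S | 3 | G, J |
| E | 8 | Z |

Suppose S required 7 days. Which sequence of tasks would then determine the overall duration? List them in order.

G, V

Actual critical path: G→V = 6+9 = 15 ⇒ 15 days.
The longest path through S is only 9 days, so S has float 6.
That remains the longest chain; total 15 days.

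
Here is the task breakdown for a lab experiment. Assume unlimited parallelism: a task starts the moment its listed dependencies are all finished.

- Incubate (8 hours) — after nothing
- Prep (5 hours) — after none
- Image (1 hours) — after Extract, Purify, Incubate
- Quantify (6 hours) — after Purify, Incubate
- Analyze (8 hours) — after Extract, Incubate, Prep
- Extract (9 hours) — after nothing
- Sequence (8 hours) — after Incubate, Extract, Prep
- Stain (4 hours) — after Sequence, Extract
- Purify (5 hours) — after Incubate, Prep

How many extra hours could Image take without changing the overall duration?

7

The longest chain is Extract→Sequence→Stain = 9+8+4 = 21; overall finish 21 hours.
The longest chain containing Image totals 14 hours.
So Image can slip 21 − 14 = 7 hours.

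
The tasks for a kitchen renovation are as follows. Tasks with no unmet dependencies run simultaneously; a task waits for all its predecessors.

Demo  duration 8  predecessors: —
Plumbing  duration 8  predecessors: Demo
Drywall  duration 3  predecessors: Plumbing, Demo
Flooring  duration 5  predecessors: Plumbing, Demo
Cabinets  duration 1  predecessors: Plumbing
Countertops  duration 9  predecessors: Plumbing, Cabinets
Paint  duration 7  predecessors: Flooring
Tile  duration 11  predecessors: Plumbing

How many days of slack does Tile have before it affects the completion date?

Critical path: Demo→Plumbing→Flooring→Paint = 8+8+5+7 = 28, so the finish is 28 days.
Tile finishes as early as 27 and must finish by 28.
Float = 28 − 27 = 1.

1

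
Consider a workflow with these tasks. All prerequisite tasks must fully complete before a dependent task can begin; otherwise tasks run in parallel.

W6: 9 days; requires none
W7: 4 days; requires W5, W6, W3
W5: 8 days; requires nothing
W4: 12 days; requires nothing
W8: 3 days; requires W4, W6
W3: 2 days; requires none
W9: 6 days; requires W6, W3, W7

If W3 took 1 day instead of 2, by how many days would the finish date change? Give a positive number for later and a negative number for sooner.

As given, the longest chain is W6→W7→W9 = 9+4+6 = 19, so the finish is 19 days.
W3 is off the critical path — its longest chain is 12 days, giving 7 of slack.
The critical path is still W6→W7→W9; finish is now 19 days.
Change in finish: 19 − 19 = +0 days.

0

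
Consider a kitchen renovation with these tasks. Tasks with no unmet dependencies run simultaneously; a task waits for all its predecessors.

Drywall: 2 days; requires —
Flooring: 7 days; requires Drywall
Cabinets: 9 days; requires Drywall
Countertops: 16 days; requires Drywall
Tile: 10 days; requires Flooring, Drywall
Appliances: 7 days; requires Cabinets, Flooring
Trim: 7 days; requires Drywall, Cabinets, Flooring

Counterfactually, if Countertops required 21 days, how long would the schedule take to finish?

Actual critical path: Drywall→Flooring→Tile = 2+7+10 = 19 ⇒ 19 days.
Countertops is off the critical path — its longest chain is 18 days, giving 1 of slack.
The binding chain switches to Drywall→Countertops = 2+21 = 23; finish 23 days.

23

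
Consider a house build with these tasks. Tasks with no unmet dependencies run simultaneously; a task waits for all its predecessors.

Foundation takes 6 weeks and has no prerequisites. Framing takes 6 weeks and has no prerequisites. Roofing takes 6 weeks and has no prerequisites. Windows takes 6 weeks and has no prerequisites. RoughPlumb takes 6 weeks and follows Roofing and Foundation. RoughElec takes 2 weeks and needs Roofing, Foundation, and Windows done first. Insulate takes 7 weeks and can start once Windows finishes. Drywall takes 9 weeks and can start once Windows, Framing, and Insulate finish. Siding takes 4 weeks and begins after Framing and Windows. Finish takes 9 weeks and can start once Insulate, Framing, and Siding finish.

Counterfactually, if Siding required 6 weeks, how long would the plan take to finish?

22

The binding path is Windows→Insulate→Drywall = 6+7+9 = 22; finish at 22 weeks.
Siding is off the critical path — its longest chain is 19 weeks, giving 3 of slack.
No other chain overtakes it, so the finish is 22 weeks.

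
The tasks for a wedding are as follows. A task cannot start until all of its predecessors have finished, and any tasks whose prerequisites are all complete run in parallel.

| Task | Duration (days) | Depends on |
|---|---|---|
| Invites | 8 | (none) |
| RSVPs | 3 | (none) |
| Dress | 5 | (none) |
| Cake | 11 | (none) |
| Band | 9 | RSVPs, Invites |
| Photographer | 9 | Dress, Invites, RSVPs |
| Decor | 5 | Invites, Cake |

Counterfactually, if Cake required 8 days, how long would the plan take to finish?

17

As given, the longest chain is Invites→Band = 8+9 = 17, so the finish is 17 days.
The longest path through Cake is only 16 days, so Cake has float 1.
The critical path is still Invites→Band; finish is now 17 days.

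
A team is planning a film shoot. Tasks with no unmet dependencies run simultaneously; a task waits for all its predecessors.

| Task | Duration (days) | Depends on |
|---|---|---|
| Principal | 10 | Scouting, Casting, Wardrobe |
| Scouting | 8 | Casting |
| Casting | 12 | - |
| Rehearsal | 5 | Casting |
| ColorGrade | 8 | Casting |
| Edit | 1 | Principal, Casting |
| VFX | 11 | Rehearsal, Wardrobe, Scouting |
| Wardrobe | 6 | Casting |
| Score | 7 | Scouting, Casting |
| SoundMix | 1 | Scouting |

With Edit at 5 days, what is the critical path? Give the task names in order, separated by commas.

Casting, Scouting, Principal, Edit

Actual critical path: Casting→Scouting→Principal→Edit = 12+8+10+1 = 31 ⇒ 31 days.
Since Edit is critical, the +4 change carries straight to that chain (now 35 days).
The critical path is still Casting→Scouting→Principal→Edit; finish is now 35 days.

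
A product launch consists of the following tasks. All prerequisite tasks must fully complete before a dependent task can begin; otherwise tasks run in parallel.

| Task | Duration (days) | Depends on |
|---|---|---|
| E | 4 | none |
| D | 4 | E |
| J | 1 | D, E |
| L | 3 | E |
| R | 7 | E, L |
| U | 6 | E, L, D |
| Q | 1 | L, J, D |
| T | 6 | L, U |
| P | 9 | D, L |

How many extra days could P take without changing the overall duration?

3

The longest chain is E→D→U→T = 4+4+6+6 = 20; overall finish 20 days.
Longest path through P: 17 days (earliest finish 17, latest finish 20).
So P can slip 20 − 17 = 3 days.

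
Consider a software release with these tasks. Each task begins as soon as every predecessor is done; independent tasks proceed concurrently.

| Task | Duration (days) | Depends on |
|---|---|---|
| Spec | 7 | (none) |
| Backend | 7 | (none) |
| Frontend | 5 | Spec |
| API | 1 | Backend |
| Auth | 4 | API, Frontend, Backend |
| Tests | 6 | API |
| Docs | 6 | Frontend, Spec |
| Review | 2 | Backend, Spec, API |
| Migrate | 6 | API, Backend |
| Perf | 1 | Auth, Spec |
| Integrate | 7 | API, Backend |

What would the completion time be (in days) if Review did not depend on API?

18

With the dependency in place, Spec→Frontend→Docs = 7+5+6 = 18 sets the finish at 18 days.
Without API→Review, Review's earliest start moves from 8 to 7.
New critical path: Spec→Frontend→Docs = 7+5+6 = 18 ⇒ 18 days.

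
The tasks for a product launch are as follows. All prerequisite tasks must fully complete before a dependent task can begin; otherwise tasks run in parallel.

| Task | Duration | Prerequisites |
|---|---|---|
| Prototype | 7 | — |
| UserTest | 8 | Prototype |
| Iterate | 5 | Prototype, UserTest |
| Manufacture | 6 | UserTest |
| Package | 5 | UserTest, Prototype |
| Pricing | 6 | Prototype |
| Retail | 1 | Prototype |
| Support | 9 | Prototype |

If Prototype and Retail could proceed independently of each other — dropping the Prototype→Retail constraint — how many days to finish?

21

Before: longest chain Prototype→UserTest→Manufacture = 7+8+6 = 21, finish 21.
Without Prototype→Retail, Retail's earliest start moves from 7 to 0.
The longest chain is now Prototype→UserTest→Manufacture = 7+8+6 = 21, so the job takes 21 days.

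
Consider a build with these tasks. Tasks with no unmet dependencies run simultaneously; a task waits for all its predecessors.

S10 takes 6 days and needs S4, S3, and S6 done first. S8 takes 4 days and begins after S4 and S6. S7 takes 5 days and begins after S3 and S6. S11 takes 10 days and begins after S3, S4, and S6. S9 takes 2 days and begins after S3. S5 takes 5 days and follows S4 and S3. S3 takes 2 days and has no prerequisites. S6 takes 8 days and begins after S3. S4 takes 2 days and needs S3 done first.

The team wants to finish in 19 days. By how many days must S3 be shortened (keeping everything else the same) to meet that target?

1

Current finish: 20 days; target: 19.
S3 is on every critical path, so each day cut from S3 cuts the finish by one (this holds down to a finish of 19).
Need 20 − 19 = 1 day off S3 → S3 becomes 1 day, finish becomes 19.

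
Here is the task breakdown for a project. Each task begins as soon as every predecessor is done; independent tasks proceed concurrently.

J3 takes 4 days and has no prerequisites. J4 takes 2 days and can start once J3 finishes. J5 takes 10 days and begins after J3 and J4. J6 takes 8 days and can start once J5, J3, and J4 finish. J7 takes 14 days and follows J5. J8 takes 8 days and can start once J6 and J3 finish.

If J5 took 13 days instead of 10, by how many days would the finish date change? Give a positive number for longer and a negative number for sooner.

The binding path is J3→J4→J5→J6→J8 = 4+2+10+8+8 = 32; finish at 32 days.
Since J5 is critical, the +3 change carries straight to that chain (now 35 days).
The critical path is still J3→J4→J5→J6→J8; finish is now 35 days.
Change in finish: 35 − 32 = +3 days.

3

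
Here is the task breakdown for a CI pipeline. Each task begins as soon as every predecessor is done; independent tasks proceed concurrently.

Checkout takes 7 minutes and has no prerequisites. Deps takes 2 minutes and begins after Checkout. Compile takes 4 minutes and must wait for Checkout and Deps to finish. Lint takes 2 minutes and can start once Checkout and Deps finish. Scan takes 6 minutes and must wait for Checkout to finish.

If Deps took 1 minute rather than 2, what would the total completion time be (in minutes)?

13

Critical path before the change: Checkout→Deps→Compile = 7+2+4 = 13 giving 13 minutes.
Since Deps is critical, the -1 change carries straight to that chain (now 12 minutes).
Now Checkout→Scan = 7+6 = 13 is longest, so the finish becomes 13 minutes.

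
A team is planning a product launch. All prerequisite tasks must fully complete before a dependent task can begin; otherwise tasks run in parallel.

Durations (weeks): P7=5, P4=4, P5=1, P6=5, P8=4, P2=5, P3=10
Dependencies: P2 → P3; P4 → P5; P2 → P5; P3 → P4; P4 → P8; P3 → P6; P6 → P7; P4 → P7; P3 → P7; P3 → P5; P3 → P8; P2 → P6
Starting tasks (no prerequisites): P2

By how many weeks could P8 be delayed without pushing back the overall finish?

Critical path: P2→P3→P6→P7 = 5+10+5+5 = 25, so the finish is 25 weeks.
Longest path through P8: 23 weeks (earliest finish 23, latest finish 25).
So P8 can slip 25 − 23 = 2 weeks.

2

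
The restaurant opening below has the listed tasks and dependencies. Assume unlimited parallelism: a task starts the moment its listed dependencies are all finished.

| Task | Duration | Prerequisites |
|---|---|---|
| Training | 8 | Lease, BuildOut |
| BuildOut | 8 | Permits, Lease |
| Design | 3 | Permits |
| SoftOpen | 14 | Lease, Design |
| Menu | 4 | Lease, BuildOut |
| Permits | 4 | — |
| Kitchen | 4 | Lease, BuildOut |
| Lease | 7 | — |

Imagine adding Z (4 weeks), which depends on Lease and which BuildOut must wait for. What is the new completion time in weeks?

27

Originally the project takes 23 weeks.
With Z inserted, BuildOut now waits for max(Permits, Lease, Z).
New critical path: Lease→Z→BuildOut→Training = 7+4+8+8 = 27 ⇒ 27 weeks.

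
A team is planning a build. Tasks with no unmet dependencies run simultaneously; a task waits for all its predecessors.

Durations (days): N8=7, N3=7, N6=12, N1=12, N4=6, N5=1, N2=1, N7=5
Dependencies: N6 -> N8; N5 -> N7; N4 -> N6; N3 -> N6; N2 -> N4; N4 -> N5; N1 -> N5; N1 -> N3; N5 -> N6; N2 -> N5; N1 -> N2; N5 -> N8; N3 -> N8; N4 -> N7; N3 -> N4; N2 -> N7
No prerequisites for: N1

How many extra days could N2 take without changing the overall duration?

The longest chain is N1→N3→N4→N5→N6→N8 = 12+7+6+1+12+7 = 45; overall finish 45 days.
The longest chain containing N2 totals 39 days.
Slack of N2 = 18 − 12 = 6 days.

6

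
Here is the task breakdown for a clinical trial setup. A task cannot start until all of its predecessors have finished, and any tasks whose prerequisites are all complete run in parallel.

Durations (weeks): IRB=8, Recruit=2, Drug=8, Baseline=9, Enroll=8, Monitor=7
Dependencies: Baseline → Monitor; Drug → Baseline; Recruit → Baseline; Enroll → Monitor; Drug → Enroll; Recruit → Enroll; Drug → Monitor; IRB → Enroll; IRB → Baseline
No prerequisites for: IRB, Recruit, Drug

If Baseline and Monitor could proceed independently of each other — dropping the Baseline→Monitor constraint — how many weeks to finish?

23

With the dependency in place, IRB→Baseline→Monitor = 8+9+7 = 24 sets the finish at 24 weeks.
Without Baseline→Monitor, Monitor's earliest start moves from 17 to 16.
The longest chain is now IRB→Enroll→Monitor = 8+8+7 = 23, so the schedule takes 23 weeks.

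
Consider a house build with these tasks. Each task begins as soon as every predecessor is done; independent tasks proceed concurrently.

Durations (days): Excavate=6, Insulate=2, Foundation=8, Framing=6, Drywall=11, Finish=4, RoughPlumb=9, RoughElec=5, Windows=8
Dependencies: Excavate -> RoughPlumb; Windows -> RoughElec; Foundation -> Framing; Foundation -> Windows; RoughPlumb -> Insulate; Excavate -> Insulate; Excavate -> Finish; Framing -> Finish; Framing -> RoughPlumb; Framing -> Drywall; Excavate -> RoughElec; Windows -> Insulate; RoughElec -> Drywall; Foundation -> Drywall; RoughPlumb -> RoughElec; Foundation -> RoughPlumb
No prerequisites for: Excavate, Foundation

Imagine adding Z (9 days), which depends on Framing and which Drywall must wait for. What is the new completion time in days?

39

Originally the house build takes 39 days.
With Z inserted, Drywall now waits for max(Framing, Foundation, RoughElec, Z).
New critical path: Foundation→Framing→RoughPlumb→RoughElec→Drywall = 8+6+9+5+11 = 39 ⇒ 39 days.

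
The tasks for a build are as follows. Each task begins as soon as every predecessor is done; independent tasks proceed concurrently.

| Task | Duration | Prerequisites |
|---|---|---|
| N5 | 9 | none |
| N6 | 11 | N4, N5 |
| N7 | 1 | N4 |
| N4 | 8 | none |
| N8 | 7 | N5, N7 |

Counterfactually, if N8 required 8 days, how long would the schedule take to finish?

Critical path before the change: N5→N6 = 9+11 = 20 giving 20 days.
The longest path through N8 is only 16 days, so N8 has float 4.
The critical path is still N5→N6; finish is now 20 days.

20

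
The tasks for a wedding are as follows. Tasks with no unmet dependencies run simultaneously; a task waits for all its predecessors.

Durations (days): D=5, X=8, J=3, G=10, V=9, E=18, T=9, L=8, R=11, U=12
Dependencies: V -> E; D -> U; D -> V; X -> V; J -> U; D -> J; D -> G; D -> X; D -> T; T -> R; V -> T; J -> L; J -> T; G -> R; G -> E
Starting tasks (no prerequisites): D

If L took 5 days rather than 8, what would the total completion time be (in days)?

42

Critical path before the change: D→X→V→T→R = 5+8+9+9+11 = 42 giving 42 days.
L is off the critical path — its longest chain is 16 days, giving 26 of slack.
No other chain overtakes it, so the finish is 42 days.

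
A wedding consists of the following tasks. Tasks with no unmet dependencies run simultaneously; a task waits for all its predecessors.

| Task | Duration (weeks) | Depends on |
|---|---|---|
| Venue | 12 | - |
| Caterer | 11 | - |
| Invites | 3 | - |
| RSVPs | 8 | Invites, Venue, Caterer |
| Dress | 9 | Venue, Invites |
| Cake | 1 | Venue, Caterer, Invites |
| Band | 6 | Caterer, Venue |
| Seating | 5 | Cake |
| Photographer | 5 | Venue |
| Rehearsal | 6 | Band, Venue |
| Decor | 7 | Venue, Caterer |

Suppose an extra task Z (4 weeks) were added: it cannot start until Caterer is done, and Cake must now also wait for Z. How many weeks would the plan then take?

Originally the plan takes 24 weeks.
With Z inserted, Cake now waits for max(Venue, Caterer, Invites, Z).
New critical path: Venue→Band→Rehearsal = 12+6+6 = 24 ⇒ 24 weeks.

24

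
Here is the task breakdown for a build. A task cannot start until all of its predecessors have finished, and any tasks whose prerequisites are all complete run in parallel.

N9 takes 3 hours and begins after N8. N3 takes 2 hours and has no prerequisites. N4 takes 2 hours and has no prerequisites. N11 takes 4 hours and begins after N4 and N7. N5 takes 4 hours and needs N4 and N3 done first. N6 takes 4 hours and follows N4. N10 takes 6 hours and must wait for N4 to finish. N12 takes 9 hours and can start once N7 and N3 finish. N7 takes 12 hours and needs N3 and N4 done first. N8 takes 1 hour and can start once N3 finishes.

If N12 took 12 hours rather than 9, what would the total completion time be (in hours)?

Baseline: N3→N7→N12 = 2+12+9 = 23 → 23 hours.
N12 is on the critical path; changing it to 12 makes that path 26 hours.
The critical path is still N3→N7→N12; finish is now 26 hours.

26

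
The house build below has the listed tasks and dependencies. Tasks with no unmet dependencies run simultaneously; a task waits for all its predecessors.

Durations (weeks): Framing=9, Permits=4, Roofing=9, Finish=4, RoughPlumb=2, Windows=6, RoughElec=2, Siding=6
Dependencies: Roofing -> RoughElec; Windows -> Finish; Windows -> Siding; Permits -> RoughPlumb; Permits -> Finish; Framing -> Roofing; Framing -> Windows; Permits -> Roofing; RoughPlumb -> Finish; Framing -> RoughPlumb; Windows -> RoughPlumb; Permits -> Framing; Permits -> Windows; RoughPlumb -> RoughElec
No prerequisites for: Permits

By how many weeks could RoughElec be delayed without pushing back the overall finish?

1

Critical path: Permits→Framing→Windows→RoughPlumb→Finish = 4+9+6+2+4 = 25, so the finish is 25 weeks.
RoughElec finishes as early as 24 and must finish by 25.
So RoughElec can slip 25 − 24 = 1 week.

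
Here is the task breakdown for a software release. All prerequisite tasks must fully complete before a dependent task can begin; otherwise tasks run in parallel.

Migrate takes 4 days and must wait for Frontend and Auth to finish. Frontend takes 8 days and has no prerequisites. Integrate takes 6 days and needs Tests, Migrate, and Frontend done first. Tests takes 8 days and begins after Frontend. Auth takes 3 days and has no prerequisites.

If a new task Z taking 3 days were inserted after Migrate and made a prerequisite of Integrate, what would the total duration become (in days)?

22

Originally the schedule takes 22 days.
With Z inserted, Integrate now waits for max(Tests, Migrate, Frontend, Z).
New critical path: Frontend→Tests→Integrate = 8+8+6 = 22 ⇒ 22 days.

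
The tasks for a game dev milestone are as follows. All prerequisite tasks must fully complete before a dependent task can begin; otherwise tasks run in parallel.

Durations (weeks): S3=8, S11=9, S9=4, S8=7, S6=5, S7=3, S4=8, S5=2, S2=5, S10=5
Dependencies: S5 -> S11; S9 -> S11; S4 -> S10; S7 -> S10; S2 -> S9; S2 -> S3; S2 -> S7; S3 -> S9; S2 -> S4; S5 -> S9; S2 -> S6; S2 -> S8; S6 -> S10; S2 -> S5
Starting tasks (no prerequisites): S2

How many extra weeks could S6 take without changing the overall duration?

11

The longest chain is S2→S3→S9→S11 = 5+8+4+9 = 26; overall finish 26 weeks.
The longest chain containing S6 totals 15 weeks.
So S6 can slip 21 − 10 = 11 weeks.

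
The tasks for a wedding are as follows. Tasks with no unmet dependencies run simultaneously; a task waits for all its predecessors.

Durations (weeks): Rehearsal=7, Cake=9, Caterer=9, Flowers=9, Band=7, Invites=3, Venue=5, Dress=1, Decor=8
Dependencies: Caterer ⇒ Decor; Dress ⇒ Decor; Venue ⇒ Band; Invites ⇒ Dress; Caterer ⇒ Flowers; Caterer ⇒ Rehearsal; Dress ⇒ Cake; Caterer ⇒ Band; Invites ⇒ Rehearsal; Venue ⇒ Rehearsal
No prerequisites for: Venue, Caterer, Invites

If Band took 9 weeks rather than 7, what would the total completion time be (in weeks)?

18

Baseline: Caterer→Flowers = 9+9 = 18 → 18 weeks.
Band has 2 weeks of float (longest path through it is 16).
No other chain overtakes it, so the finish is 18 weeks.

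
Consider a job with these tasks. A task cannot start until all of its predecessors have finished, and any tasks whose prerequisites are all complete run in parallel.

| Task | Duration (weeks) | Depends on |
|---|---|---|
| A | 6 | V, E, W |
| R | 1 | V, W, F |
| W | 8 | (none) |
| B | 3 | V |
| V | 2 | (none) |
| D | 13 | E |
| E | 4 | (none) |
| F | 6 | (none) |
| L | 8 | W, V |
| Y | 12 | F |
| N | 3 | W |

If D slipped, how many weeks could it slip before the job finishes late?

Critical path: F→Y = 6+12 = 18, so the finish is 18 weeks.
Longest path through D: 17 weeks (earliest finish 17, latest finish 18).
So D can slip 18 − 17 = 1 week.

1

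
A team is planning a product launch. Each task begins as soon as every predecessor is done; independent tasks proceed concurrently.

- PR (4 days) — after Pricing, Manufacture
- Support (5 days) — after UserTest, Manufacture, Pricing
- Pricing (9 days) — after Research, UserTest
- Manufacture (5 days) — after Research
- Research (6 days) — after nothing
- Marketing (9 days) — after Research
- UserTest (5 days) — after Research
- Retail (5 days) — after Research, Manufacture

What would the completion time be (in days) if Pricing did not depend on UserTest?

20

Before: longest chain Research→UserTest→Pricing→Support = 6+5+9+5 = 25, finish 25.
Without UserTest→Pricing, Pricing's earliest start moves from 11 to 6.
After: Research→Pricing→Support = 6+9+5 = 20 → 20 days.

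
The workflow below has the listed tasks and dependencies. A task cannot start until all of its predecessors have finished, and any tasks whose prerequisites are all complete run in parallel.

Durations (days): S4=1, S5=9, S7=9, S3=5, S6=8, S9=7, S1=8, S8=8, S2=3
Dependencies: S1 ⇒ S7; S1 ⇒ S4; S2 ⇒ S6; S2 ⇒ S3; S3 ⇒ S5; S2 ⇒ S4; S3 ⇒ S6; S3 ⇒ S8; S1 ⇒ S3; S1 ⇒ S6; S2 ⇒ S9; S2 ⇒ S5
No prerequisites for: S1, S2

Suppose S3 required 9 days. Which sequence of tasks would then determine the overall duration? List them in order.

S1, S3, S5

Actual critical path: S1→S3→S5 = 8+5+9 = 22 ⇒ 22 days.
Since S3 is critical, the +4 change carries straight to that chain (now 26 days).
No other chain overtakes it, so the finish is 26 days.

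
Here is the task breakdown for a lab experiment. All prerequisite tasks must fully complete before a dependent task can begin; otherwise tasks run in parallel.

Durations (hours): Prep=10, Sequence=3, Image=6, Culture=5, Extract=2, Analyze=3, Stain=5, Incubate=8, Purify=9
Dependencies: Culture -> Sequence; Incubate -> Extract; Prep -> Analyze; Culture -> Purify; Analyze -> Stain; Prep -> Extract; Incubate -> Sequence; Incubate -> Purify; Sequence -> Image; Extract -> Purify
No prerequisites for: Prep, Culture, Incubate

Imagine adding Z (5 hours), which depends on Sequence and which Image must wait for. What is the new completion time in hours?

22

Originally the lab experiment takes 21 hours.
With Z inserted, Image now waits for max(Sequence, Z).
New critical path: Incubate→Sequence→Z→Image = 8+3+5+6 = 22 ⇒ 22 hours.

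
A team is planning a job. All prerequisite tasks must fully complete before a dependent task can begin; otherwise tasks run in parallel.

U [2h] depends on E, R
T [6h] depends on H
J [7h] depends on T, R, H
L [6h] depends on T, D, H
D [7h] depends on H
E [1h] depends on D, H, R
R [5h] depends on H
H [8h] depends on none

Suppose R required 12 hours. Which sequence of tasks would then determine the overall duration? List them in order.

H, R, J

Critical path before the change: H→D→L = 8+7+6 = 21 giving 21 hours.
R has 1 hour of float (longest path through it is 20).
The binding chain switches to H→R→J = 8+12+7 = 27; finish 27 hours.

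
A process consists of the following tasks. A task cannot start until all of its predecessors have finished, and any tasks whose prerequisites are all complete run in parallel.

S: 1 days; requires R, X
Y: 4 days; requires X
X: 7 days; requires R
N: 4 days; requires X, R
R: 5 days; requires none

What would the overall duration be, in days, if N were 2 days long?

Critical path before the change: R→X→N = 5+7+4 = 16 giving 16 days.
Since N is critical, the -2 change carries straight to that chain (now 14 days).
The binding chain switches to R→X→Y = 5+7+4 = 16; finish 16 days.

16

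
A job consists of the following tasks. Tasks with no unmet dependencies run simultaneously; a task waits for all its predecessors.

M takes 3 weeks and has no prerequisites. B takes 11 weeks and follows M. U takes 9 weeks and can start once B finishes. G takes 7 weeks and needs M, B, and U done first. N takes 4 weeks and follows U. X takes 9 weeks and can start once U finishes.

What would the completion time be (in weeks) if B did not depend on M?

Before: longest chain M→B→U→X = 3+11+9+9 = 32, finish 32.
Without M→B, B's earliest start moves from 3 to 0.
New critical path: B→U→X = 11+9+9 = 29 ⇒ 29 weeks.

29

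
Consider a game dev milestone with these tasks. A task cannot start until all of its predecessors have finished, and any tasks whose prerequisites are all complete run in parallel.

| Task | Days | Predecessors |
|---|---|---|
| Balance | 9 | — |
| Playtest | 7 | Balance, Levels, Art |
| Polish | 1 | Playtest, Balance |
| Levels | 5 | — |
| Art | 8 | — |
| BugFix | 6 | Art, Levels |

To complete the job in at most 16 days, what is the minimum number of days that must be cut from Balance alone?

Current finish: 17 days; target: 16.
Balance is on every critical path, so each day cut from Balance cuts the finish by one (this holds down to a finish of 16).
Need 17 − 16 = 1 day off Balance → Balance becomes 8 days, finish becomes 16.

1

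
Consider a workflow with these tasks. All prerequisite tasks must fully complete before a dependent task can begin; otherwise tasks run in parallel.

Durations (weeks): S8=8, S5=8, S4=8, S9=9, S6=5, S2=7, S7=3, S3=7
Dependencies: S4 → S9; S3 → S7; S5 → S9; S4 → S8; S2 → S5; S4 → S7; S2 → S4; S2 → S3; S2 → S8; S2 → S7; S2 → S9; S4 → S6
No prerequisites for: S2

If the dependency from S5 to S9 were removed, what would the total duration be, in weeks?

Original critical path: S2→S4→S9 = 7+8+9 = 24 ⇒ 24 weeks.
Dropping S5→S9 doesn't change S9's earliest start (15); another predecessor still binds.
The longest chain is now S2→S4→S9 = 7+8+9 = 24, so the schedule takes 24 weeks.

24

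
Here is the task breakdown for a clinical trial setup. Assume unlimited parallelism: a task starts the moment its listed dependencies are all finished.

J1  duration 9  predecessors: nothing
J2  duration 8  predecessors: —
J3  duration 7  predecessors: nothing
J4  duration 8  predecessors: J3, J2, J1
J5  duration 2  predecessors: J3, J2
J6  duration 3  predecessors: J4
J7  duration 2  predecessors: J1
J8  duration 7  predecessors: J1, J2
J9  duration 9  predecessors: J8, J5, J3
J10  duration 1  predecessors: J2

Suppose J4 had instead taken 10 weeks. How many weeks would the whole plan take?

25

The binding path is J1→J8→J9 = 9+7+9 = 25; finish at 25 weeks.
J4 has 5 weeks of float (longest path through it is 20).
That remains the longest chain; total 25 weeks.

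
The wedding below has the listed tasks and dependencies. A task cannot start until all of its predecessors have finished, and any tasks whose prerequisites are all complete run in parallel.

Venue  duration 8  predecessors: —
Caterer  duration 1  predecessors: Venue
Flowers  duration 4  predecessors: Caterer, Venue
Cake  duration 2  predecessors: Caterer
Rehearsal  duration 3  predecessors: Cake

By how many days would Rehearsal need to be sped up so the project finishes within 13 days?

1

Current finish: 14 days; target: 13.
Rehearsal is on every critical path, so each day cut from Rehearsal cuts the finish by one (this holds down to a finish of 13).
Need 14 − 13 = 1 day off Rehearsal → Rehearsal becomes 2 days, finish becomes 13.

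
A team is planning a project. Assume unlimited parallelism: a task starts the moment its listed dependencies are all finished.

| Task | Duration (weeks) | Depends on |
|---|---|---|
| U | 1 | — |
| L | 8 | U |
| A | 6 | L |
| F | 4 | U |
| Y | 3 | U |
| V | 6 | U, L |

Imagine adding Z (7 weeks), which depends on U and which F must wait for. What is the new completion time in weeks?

15

Originally the project takes 15 weeks.
With Z inserted, F now waits for max(U, Z).
New critical path: U→L→A = 1+8+6 = 15 ⇒ 15 weeks.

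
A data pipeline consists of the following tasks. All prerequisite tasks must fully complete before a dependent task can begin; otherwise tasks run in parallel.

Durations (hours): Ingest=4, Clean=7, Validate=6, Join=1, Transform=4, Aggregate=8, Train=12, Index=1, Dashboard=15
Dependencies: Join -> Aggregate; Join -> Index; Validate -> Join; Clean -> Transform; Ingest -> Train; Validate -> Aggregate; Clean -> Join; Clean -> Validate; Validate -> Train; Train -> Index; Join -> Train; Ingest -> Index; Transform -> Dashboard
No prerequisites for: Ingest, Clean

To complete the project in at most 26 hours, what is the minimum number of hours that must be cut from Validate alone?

1

Current finish: 27 hours; target: 26.
Validate is on every critical path, so each hour cut from Validate cuts the finish by one (this holds down to a finish of 26).
Need 27 − 26 = 1 hour off Validate → Validate becomes 5 hours, finish becomes 26.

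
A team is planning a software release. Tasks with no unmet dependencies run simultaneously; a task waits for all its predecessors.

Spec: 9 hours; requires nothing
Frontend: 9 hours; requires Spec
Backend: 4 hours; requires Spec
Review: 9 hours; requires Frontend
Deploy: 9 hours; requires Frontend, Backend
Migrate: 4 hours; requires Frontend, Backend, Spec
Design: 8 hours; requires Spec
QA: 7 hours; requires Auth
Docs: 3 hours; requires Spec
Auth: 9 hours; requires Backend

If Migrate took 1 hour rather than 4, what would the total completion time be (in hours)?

The binding path is Spec→Backend→Auth→QA = 9+4+9+7 = 29; finish at 29 hours.
Migrate is off the critical path — its longest chain is 22 hours, giving 7 of slack.
No other chain overtakes it, so the finish is 29 hours.

29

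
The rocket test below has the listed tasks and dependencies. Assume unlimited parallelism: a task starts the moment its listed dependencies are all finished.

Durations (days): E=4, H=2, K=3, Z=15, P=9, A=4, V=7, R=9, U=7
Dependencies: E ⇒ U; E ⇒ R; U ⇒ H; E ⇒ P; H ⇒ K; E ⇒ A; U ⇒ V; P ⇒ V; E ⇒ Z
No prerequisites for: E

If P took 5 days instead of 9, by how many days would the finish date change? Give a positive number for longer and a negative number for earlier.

-1

The binding path is E→P→V = 4+9+7 = 20; finish at 20 days.
P lies on that path, so at 5 days the path becomes 16 days.
New critical path: E→Z = 4+15 = 19 ⇒ 19 days.
Change in finish: 19 − 20 = -1 days.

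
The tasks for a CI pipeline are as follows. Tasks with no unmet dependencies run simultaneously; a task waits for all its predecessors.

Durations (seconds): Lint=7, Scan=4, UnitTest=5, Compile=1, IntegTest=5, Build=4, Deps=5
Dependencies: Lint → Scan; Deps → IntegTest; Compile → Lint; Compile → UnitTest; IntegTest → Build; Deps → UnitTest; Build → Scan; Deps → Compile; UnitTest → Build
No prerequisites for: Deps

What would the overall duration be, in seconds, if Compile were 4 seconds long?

Critical path before the change: Deps→Compile→UnitTest→Build→Scan = 5+1+5+4+4 = 19 giving 19 seconds.
Since Compile is critical, the +3 change carries straight to that chain (now 22 seconds).
That remains the longest chain; total 22 seconds.

22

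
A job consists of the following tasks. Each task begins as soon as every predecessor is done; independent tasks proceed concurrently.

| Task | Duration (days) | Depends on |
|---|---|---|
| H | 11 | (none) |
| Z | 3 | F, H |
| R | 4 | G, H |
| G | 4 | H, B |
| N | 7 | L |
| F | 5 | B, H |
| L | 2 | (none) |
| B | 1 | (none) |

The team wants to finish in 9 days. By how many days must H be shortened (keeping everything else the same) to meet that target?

10

Current finish: 19 days; target: 9.
H is on every critical path, so each day cut from H cuts the finish by one (this holds down to a finish of 9).
Need 19 − 9 = 10 days off H → H becomes 1 day, finish becomes 9.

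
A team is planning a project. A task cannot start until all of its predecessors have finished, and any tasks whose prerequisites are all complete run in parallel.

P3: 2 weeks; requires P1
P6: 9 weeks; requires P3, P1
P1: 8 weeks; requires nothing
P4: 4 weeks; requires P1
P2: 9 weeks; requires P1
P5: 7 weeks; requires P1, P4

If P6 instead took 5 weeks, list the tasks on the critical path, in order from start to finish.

P1, P4, P5

Critical path before the change: P1→P3→P6 = 8+2+9 = 19 giving 19 weeks.
P6 lies on that path, so at 5 weeks the path becomes 15 weeks.
Now P1→P4→P5 = 8+4+7 = 19 is longest, so the finish becomes 19 weeks.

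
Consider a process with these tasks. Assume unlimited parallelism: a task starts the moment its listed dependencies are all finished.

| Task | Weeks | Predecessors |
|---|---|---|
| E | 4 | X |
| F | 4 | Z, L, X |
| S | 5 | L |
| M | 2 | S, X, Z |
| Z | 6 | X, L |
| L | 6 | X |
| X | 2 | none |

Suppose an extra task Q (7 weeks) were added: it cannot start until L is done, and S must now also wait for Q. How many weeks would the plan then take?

22

Originally the plan takes 18 weeks.
With Q inserted, S now waits for max(L, Q).
New critical path: X→L→Q→S→M = 2+6+7+5+2 = 22 ⇒ 22 weeks.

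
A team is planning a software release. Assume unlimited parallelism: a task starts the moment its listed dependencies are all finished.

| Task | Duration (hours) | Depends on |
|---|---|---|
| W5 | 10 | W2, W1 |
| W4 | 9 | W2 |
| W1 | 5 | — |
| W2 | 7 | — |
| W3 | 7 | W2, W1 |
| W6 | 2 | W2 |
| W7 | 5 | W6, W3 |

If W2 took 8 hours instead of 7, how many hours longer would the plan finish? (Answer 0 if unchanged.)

1

Critical path before the change: W2→W3→W7 = 7+7+5 = 19 giving 19 hours.
W2 is on the critical path; changing it to 8 makes that path 20 hours.
No other chain overtakes it, so the finish is 20 hours.
Change in finish: 20 − 19 = +1 hours.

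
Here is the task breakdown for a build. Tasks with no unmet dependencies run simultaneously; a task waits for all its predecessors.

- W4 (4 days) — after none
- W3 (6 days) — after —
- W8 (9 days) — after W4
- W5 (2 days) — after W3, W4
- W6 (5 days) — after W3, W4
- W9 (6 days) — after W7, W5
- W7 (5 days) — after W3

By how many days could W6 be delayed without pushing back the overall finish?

Critical path: W3→W7→W9 = 6+5+6 = 17, so the finish is 17 days.
Longest path through W6: 11 days (earliest finish 11, latest finish 17).
Float = 17 − 11 = 6.

6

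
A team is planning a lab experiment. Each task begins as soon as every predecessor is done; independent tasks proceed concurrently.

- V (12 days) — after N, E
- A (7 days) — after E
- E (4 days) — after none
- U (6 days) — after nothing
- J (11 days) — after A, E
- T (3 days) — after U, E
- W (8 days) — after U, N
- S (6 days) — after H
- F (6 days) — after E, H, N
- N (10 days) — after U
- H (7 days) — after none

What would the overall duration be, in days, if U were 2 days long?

As given, the longest chain is U→N→V = 6+10+12 = 28, so the finish is 28 days.
Since U is critical, the -4 change carries straight to that chain (now 24 days).
The critical path is still U→N→V; finish is now 24 days.

24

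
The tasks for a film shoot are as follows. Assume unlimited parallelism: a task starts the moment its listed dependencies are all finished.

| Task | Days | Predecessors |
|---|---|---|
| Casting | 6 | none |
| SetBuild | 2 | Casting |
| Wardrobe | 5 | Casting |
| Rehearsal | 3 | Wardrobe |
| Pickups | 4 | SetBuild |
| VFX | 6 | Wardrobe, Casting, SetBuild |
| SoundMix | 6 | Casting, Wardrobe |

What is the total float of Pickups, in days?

5

The longest chain is Casting→Wardrobe→VFX = 6+5+6 = 17; overall finish 17 days.
Pickups finishes as early as 12 and must finish by 17.
So Pickups can slip 17 − 12 = 5 days.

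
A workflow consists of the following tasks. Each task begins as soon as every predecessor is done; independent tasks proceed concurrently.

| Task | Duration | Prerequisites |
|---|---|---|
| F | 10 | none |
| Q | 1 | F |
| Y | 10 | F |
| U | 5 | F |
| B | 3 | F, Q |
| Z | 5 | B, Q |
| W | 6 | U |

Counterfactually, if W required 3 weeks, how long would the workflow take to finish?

20

Critical path before the change: F→U→W = 10+5+6 = 21 giving 21 weeks.
W lies on that path, so at 3 weeks the path becomes 18 weeks.
Now F→Y = 10+10 = 20 is longest, so the finish becomes 20 weeks.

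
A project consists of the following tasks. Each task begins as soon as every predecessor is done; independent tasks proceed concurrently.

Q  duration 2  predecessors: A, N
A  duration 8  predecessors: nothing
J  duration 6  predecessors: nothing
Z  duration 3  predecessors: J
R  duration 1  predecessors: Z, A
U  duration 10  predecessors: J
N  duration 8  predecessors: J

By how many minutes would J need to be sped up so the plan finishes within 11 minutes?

Current finish: 16 minutes; target: 11.
J is on every critical path, so each minute cut from J cuts the finish by one (this holds down to a finish of 11).
Need 16 − 11 = 5 minutes off J → J becomes 1 minute, finish becomes 11.

5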